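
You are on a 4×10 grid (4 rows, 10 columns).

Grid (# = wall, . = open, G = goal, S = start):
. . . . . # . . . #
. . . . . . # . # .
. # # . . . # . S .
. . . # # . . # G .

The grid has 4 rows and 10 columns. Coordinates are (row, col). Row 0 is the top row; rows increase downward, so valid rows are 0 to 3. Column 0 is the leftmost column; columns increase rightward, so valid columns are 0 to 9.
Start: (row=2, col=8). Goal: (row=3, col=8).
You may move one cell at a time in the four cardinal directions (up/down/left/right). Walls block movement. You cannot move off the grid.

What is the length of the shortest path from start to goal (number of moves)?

Answer: Shortest path length: 1

Derivation:
BFS from (row=2, col=8) until reaching (row=3, col=8):
  Distance 0: (row=2, col=8)
  Distance 1: (row=2, col=7), (row=2, col=9), (row=3, col=8)  <- goal reached here
One shortest path (1 moves): (row=2, col=8) -> (row=3, col=8)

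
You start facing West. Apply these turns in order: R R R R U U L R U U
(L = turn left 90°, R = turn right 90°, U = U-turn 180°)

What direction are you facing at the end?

Answer: Final heading: West

Derivation:
Start: West
  R (right (90° clockwise)) -> North
  R (right (90° clockwise)) -> East
  R (right (90° clockwise)) -> South
  R (right (90° clockwise)) -> West
  U (U-turn (180°)) -> East
  U (U-turn (180°)) -> West
  L (left (90° counter-clockwise)) -> South
  R (right (90° clockwise)) -> West
  U (U-turn (180°)) -> East
  U (U-turn (180°)) -> West
Final: West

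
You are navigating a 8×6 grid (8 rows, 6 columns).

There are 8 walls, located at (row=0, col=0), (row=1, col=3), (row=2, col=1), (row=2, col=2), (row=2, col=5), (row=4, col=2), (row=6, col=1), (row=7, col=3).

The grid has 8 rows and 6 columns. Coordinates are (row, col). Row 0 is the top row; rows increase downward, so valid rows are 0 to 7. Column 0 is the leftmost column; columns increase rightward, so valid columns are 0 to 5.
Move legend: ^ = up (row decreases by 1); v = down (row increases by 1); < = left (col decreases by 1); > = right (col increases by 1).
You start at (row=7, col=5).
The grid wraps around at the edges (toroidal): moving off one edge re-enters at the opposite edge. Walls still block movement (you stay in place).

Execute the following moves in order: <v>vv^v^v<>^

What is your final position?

Start: (row=7, col=5)
  < (left): (row=7, col=5) -> (row=7, col=4)
  v (down): (row=7, col=4) -> (row=0, col=4)
  > (right): (row=0, col=4) -> (row=0, col=5)
  v (down): (row=0, col=5) -> (row=1, col=5)
  v (down): blocked, stay at (row=1, col=5)
  ^ (up): (row=1, col=5) -> (row=0, col=5)
  v (down): (row=0, col=5) -> (row=1, col=5)
  ^ (up): (row=1, col=5) -> (row=0, col=5)
  v (down): (row=0, col=5) -> (row=1, col=5)
  < (left): (row=1, col=5) -> (row=1, col=4)
  > (right): (row=1, col=4) -> (row=1, col=5)
  ^ (up): (row=1, col=5) -> (row=0, col=5)
Final: (row=0, col=5)

Answer: Final position: (row=0, col=5)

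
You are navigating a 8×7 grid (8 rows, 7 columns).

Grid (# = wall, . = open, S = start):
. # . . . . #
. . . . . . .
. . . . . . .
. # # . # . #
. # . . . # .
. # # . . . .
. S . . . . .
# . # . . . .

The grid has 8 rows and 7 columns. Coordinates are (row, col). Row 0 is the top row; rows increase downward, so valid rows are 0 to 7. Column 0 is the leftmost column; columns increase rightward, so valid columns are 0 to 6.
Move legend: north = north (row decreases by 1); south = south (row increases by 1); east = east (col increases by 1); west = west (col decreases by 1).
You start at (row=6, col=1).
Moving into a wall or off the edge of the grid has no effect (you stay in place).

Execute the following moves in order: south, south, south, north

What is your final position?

Answer: Final position: (row=6, col=1)

Derivation:
Start: (row=6, col=1)
  south (south): (row=6, col=1) -> (row=7, col=1)
  south (south): blocked, stay at (row=7, col=1)
  south (south): blocked, stay at (row=7, col=1)
  north (north): (row=7, col=1) -> (row=6, col=1)
Final: (row=6, col=1)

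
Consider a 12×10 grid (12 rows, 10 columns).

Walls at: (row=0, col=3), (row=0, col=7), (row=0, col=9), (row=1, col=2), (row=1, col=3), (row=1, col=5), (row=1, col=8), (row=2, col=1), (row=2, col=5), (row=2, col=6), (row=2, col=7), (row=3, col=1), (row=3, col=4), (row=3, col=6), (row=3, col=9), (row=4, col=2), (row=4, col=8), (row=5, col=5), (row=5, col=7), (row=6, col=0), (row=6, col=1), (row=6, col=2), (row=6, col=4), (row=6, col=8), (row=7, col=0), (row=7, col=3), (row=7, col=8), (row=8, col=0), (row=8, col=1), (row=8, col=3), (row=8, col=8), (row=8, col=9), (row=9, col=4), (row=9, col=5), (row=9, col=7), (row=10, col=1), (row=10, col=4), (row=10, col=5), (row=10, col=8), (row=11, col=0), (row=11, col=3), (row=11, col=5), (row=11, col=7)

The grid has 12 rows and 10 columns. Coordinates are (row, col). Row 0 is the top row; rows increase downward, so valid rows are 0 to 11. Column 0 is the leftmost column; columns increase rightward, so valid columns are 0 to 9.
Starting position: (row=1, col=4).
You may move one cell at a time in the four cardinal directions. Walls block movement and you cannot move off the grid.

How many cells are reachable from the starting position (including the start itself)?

BFS flood-fill from (row=1, col=4):
  Distance 0: (row=1, col=4)
  Distance 1: (row=0, col=4), (row=2, col=4)
  Distance 2: (row=0, col=5), (row=2, col=3)
  Distance 3: (row=0, col=6), (row=2, col=2), (row=3, col=3)
  Distance 4: (row=1, col=6), (row=3, col=2), (row=4, col=3)
  Distance 5: (row=1, col=7), (row=4, col=4), (row=5, col=3)
  Distance 6: (row=4, col=5), (row=5, col=2), (row=5, col=4), (row=6, col=3)
  Distance 7: (row=3, col=5), (row=4, col=6), (row=5, col=1)
  Distance 8: (row=4, col=1), (row=4, col=7), (row=5, col=0), (row=5, col=6)
  Distance 9: (row=3, col=7), (row=4, col=0), (row=6, col=6)
  Distance 10: (row=3, col=0), (row=3, col=8), (row=6, col=5), (row=6, col=7), (row=7, col=6)
  Distance 11: (row=2, col=0), (row=2, col=8), (row=7, col=5), (row=7, col=7), (row=8, col=6)
  Distance 12: (row=1, col=0), (row=2, col=9), (row=7, col=4), (row=8, col=5), (row=8, col=7), (row=9, col=6)
  Distance 13: (row=0, col=0), (row=1, col=1), (row=1, col=9), (row=8, col=4), (row=10, col=6)
  Distance 14: (row=0, col=1), (row=10, col=7), (row=11, col=6)
  Distance 15: (row=0, col=2)
Total reachable: 53 (grid has 77 open cells total)

Answer: Reachable cells: 53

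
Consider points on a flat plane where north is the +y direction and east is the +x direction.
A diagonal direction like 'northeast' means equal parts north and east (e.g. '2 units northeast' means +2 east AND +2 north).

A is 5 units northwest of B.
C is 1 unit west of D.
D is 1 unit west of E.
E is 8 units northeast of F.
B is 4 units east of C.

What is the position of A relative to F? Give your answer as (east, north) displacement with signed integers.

Place F at the origin (east=0, north=0).
  E is 8 units northeast of F: delta (east=+8, north=+8); E at (east=8, north=8).
  D is 1 unit west of E: delta (east=-1, north=+0); D at (east=7, north=8).
  C is 1 unit west of D: delta (east=-1, north=+0); C at (east=6, north=8).
  B is 4 units east of C: delta (east=+4, north=+0); B at (east=10, north=8).
  A is 5 units northwest of B: delta (east=-5, north=+5); A at (east=5, north=13).
Therefore A relative to F: (east=5, north=13).

Answer: A is at (east=5, north=13) relative to F.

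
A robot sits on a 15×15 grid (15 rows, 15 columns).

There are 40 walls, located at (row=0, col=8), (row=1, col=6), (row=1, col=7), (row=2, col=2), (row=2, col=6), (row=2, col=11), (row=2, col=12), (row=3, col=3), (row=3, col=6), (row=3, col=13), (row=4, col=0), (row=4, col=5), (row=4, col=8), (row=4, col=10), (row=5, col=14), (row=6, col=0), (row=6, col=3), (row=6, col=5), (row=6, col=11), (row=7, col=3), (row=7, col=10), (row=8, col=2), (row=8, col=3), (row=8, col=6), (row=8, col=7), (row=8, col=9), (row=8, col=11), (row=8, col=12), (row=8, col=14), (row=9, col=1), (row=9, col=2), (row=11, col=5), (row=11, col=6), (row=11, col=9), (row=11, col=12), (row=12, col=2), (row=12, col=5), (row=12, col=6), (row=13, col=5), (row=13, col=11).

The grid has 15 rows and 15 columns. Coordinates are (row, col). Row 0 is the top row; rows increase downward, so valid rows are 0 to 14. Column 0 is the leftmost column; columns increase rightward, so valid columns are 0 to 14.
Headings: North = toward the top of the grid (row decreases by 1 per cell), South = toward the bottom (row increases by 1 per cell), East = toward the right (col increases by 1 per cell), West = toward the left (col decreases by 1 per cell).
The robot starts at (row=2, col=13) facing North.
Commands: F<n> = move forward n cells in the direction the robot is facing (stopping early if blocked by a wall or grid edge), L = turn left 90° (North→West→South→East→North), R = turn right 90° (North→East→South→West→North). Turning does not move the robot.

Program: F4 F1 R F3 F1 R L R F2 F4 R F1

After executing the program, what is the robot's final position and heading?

Start: (row=2, col=13), facing North
  F4: move forward 2/4 (blocked), now at (row=0, col=13)
  F1: move forward 0/1 (blocked), now at (row=0, col=13)
  R: turn right, now facing East
  F3: move forward 1/3 (blocked), now at (row=0, col=14)
  F1: move forward 0/1 (blocked), now at (row=0, col=14)
  R: turn right, now facing South
  L: turn left, now facing East
  R: turn right, now facing South
  F2: move forward 2, now at (row=2, col=14)
  F4: move forward 2/4 (blocked), now at (row=4, col=14)
  R: turn right, now facing West
  F1: move forward 1, now at (row=4, col=13)
Final: (row=4, col=13), facing West

Answer: Final position: (row=4, col=13), facing West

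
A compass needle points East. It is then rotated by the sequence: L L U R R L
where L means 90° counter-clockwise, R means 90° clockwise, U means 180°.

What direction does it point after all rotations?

Start: East
  L (left (90° counter-clockwise)) -> North
  L (left (90° counter-clockwise)) -> West
  U (U-turn (180°)) -> East
  R (right (90° clockwise)) -> South
  R (right (90° clockwise)) -> West
  L (left (90° counter-clockwise)) -> South
Final: South

Answer: Final heading: South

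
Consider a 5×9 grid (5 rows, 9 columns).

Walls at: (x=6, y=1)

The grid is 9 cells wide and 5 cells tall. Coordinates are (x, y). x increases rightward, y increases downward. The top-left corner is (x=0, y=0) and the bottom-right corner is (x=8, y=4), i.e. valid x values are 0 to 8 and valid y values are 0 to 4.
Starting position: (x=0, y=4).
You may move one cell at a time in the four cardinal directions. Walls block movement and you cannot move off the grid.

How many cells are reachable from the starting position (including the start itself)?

BFS flood-fill from (x=0, y=4):
  Distance 0: (x=0, y=4)
  Distance 1: (x=0, y=3), (x=1, y=4)
  Distance 2: (x=0, y=2), (x=1, y=3), (x=2, y=4)
  Distance 3: (x=0, y=1), (x=1, y=2), (x=2, y=3), (x=3, y=4)
  Distance 4: (x=0, y=0), (x=1, y=1), (x=2, y=2), (x=3, y=3), (x=4, y=4)
  Distance 5: (x=1, y=0), (x=2, y=1), (x=3, y=2), (x=4, y=3), (x=5, y=4)
  Distance 6: (x=2, y=0), (x=3, y=1), (x=4, y=2), (x=5, y=3), (x=6, y=4)
  Distance 7: (x=3, y=0), (x=4, y=1), (x=5, y=2), (x=6, y=3), (x=7, y=4)
  Distance 8: (x=4, y=0), (x=5, y=1), (x=6, y=2), (x=7, y=3), (x=8, y=4)
  Distance 9: (x=5, y=0), (x=7, y=2), (x=8, y=3)
  Distance 10: (x=6, y=0), (x=7, y=1), (x=8, y=2)
  Distance 11: (x=7, y=0), (x=8, y=1)
  Distance 12: (x=8, y=0)
Total reachable: 44 (grid has 44 open cells total)

Answer: Reachable cells: 44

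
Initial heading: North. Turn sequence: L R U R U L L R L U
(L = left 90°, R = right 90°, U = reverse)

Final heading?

Start: North
  L (left (90° counter-clockwise)) -> West
  R (right (90° clockwise)) -> North
  U (U-turn (180°)) -> South
  R (right (90° clockwise)) -> West
  U (U-turn (180°)) -> East
  L (left (90° counter-clockwise)) -> North
  L (left (90° counter-clockwise)) -> West
  R (right (90° clockwise)) -> North
  L (left (90° counter-clockwise)) -> West
  U (U-turn (180°)) -> East
Final: East

Answer: Final heading: East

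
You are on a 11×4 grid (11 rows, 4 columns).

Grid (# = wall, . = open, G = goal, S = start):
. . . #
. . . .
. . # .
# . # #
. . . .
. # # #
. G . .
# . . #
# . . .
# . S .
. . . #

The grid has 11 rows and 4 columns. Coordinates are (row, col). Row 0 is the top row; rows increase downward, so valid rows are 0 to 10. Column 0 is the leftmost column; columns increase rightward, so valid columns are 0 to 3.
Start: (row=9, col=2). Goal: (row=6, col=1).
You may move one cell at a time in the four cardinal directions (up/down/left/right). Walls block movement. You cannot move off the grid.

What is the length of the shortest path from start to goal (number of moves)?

BFS from (row=9, col=2) until reaching (row=6, col=1):
  Distance 0: (row=9, col=2)
  Distance 1: (row=8, col=2), (row=9, col=1), (row=9, col=3), (row=10, col=2)
  Distance 2: (row=7, col=2), (row=8, col=1), (row=8, col=3), (row=10, col=1)
  Distance 3: (row=6, col=2), (row=7, col=1), (row=10, col=0)
  Distance 4: (row=6, col=1), (row=6, col=3)  <- goal reached here
One shortest path (4 moves): (row=9, col=2) -> (row=9, col=1) -> (row=8, col=1) -> (row=7, col=1) -> (row=6, col=1)

Answer: Shortest path length: 4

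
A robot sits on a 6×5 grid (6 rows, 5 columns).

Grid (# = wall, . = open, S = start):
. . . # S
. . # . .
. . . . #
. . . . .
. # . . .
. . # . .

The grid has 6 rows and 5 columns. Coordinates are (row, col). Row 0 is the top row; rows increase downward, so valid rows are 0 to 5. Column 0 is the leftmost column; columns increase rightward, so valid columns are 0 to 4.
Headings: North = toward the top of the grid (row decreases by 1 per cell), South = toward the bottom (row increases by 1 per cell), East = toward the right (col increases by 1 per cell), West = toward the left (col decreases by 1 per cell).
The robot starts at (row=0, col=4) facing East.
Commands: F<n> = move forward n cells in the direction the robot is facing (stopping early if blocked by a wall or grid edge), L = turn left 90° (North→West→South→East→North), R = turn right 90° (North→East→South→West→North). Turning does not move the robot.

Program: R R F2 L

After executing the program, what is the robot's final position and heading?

Answer: Final position: (row=0, col=4), facing South

Derivation:
Start: (row=0, col=4), facing East
  R: turn right, now facing South
  R: turn right, now facing West
  F2: move forward 0/2 (blocked), now at (row=0, col=4)
  L: turn left, now facing South
Final: (row=0, col=4), facing South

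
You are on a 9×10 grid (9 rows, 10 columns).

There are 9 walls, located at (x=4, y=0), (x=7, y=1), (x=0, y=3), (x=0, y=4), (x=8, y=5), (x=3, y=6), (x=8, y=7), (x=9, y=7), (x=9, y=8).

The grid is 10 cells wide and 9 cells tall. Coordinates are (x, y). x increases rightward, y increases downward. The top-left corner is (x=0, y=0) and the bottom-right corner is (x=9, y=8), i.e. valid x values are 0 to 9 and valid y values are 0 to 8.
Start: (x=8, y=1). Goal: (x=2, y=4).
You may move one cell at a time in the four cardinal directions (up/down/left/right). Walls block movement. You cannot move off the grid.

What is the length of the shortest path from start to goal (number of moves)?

BFS from (x=8, y=1) until reaching (x=2, y=4):
  Distance 0: (x=8, y=1)
  Distance 1: (x=8, y=0), (x=9, y=1), (x=8, y=2)
  Distance 2: (x=7, y=0), (x=9, y=0), (x=7, y=2), (x=9, y=2), (x=8, y=3)
  Distance 3: (x=6, y=0), (x=6, y=2), (x=7, y=3), (x=9, y=3), (x=8, y=4)
  Distance 4: (x=5, y=0), (x=6, y=1), (x=5, y=2), (x=6, y=3), (x=7, y=4), (x=9, y=4)
  Distance 5: (x=5, y=1), (x=4, y=2), (x=5, y=3), (x=6, y=4), (x=7, y=5), (x=9, y=5)
  Distance 6: (x=4, y=1), (x=3, y=2), (x=4, y=3), (x=5, y=4), (x=6, y=5), (x=7, y=6), (x=9, y=6)
  Distance 7: (x=3, y=1), (x=2, y=2), (x=3, y=3), (x=4, y=4), (x=5, y=5), (x=6, y=6), (x=8, y=6), (x=7, y=7)
  Distance 8: (x=3, y=0), (x=2, y=1), (x=1, y=2), (x=2, y=3), (x=3, y=4), (x=4, y=5), (x=5, y=6), (x=6, y=7), (x=7, y=8)
  Distance 9: (x=2, y=0), (x=1, y=1), (x=0, y=2), (x=1, y=3), (x=2, y=4), (x=3, y=5), (x=4, y=6), (x=5, y=7), (x=6, y=8), (x=8, y=8)  <- goal reached here
One shortest path (9 moves): (x=8, y=1) -> (x=8, y=2) -> (x=7, y=2) -> (x=6, y=2) -> (x=5, y=2) -> (x=4, y=2) -> (x=3, y=2) -> (x=2, y=2) -> (x=2, y=3) -> (x=2, y=4)

Answer: Shortest path length: 9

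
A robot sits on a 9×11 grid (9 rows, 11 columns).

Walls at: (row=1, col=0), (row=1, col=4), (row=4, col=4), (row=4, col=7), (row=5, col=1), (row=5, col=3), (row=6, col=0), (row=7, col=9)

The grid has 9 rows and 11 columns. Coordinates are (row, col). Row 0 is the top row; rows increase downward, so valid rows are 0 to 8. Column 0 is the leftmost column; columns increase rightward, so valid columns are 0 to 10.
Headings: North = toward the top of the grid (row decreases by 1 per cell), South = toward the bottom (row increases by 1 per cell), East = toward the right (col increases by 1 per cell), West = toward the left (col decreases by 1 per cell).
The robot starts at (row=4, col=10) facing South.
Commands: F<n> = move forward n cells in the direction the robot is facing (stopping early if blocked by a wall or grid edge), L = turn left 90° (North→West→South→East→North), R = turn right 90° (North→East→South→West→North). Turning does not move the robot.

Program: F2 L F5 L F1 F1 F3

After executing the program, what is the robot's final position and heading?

Answer: Final position: (row=1, col=10), facing North

Derivation:
Start: (row=4, col=10), facing South
  F2: move forward 2, now at (row=6, col=10)
  L: turn left, now facing East
  F5: move forward 0/5 (blocked), now at (row=6, col=10)
  L: turn left, now facing North
  F1: move forward 1, now at (row=5, col=10)
  F1: move forward 1, now at (row=4, col=10)
  F3: move forward 3, now at (row=1, col=10)
Final: (row=1, col=10), facing North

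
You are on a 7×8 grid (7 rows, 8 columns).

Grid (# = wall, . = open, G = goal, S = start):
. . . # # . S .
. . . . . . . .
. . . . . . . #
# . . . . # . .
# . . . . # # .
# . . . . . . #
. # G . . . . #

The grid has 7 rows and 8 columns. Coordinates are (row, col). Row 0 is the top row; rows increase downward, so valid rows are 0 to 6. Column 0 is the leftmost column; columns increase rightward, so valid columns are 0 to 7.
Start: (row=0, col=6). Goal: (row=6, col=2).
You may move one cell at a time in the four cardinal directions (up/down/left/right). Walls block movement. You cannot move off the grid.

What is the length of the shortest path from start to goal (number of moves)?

Answer: Shortest path length: 10

Derivation:
BFS from (row=0, col=6) until reaching (row=6, col=2):
  Distance 0: (row=0, col=6)
  Distance 1: (row=0, col=5), (row=0, col=7), (row=1, col=6)
  Distance 2: (row=1, col=5), (row=1, col=7), (row=2, col=6)
  Distance 3: (row=1, col=4), (row=2, col=5), (row=3, col=6)
  Distance 4: (row=1, col=3), (row=2, col=4), (row=3, col=7)
  Distance 5: (row=1, col=2), (row=2, col=3), (row=3, col=4), (row=4, col=7)
  Distance 6: (row=0, col=2), (row=1, col=1), (row=2, col=2), (row=3, col=3), (row=4, col=4)
  Distance 7: (row=0, col=1), (row=1, col=0), (row=2, col=1), (row=3, col=2), (row=4, col=3), (row=5, col=4)
  Distance 8: (row=0, col=0), (row=2, col=0), (row=3, col=1), (row=4, col=2), (row=5, col=3), (row=5, col=5), (row=6, col=4)
  Distance 9: (row=4, col=1), (row=5, col=2), (row=5, col=6), (row=6, col=3), (row=6, col=5)
  Distance 10: (row=5, col=1), (row=6, col=2), (row=6, col=6)  <- goal reached here
One shortest path (10 moves): (row=0, col=6) -> (row=0, col=5) -> (row=1, col=5) -> (row=1, col=4) -> (row=1, col=3) -> (row=1, col=2) -> (row=2, col=2) -> (row=3, col=2) -> (row=4, col=2) -> (row=5, col=2) -> (row=6, col=2)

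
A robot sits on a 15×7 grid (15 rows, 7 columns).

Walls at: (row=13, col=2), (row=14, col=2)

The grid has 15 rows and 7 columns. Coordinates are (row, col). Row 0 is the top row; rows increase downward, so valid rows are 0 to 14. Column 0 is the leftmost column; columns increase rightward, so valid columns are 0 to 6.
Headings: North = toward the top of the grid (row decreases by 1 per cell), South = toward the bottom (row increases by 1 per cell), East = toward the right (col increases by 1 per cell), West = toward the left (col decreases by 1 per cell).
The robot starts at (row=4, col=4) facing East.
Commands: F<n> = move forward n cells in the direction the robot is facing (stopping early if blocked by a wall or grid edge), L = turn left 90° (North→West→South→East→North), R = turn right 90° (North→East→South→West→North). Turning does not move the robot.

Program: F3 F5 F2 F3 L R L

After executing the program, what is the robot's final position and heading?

Start: (row=4, col=4), facing East
  F3: move forward 2/3 (blocked), now at (row=4, col=6)
  F5: move forward 0/5 (blocked), now at (row=4, col=6)
  F2: move forward 0/2 (blocked), now at (row=4, col=6)
  F3: move forward 0/3 (blocked), now at (row=4, col=6)
  L: turn left, now facing North
  R: turn right, now facing East
  L: turn left, now facing North
Final: (row=4, col=6), facing North

Answer: Final position: (row=4, col=6), facing North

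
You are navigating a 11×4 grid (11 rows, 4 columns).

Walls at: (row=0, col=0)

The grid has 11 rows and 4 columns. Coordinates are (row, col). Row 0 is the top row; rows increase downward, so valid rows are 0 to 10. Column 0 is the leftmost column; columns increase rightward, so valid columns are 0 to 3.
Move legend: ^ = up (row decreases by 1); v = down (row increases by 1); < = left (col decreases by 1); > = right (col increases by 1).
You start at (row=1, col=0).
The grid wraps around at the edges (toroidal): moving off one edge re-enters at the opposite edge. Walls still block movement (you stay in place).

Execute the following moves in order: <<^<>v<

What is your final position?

Answer: Final position: (row=1, col=1)

Derivation:
Start: (row=1, col=0)
  < (left): (row=1, col=0) -> (row=1, col=3)
  < (left): (row=1, col=3) -> (row=1, col=2)
  ^ (up): (row=1, col=2) -> (row=0, col=2)
  < (left): (row=0, col=2) -> (row=0, col=1)
  > (right): (row=0, col=1) -> (row=0, col=2)
  v (down): (row=0, col=2) -> (row=1, col=2)
  < (left): (row=1, col=2) -> (row=1, col=1)
Final: (row=1, col=1)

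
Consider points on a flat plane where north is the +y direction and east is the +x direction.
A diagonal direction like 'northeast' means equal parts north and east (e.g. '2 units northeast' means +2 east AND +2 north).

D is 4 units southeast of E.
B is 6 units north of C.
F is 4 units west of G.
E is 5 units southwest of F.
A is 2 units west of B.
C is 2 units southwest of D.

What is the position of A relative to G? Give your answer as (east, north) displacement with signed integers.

Answer: A is at (east=-9, north=-5) relative to G.

Derivation:
Place G at the origin (east=0, north=0).
  F is 4 units west of G: delta (east=-4, north=+0); F at (east=-4, north=0).
  E is 5 units southwest of F: delta (east=-5, north=-5); E at (east=-9, north=-5).
  D is 4 units southeast of E: delta (east=+4, north=-4); D at (east=-5, north=-9).
  C is 2 units southwest of D: delta (east=-2, north=-2); C at (east=-7, north=-11).
  B is 6 units north of C: delta (east=+0, north=+6); B at (east=-7, north=-5).
  A is 2 units west of B: delta (east=-2, north=+0); A at (east=-9, north=-5).
Therefore A relative to G: (east=-9, north=-5).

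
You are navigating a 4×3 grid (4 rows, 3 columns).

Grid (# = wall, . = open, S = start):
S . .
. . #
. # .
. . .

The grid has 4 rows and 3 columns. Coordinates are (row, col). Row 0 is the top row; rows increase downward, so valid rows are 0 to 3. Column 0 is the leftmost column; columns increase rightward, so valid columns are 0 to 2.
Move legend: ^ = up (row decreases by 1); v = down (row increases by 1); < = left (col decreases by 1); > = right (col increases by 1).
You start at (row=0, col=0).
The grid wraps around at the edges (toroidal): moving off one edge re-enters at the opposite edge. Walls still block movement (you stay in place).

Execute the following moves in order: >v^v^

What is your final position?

Start: (row=0, col=0)
  > (right): (row=0, col=0) -> (row=0, col=1)
  v (down): (row=0, col=1) -> (row=1, col=1)
  ^ (up): (row=1, col=1) -> (row=0, col=1)
  v (down): (row=0, col=1) -> (row=1, col=1)
  ^ (up): (row=1, col=1) -> (row=0, col=1)
Final: (row=0, col=1)

Answer: Final position: (row=0, col=1)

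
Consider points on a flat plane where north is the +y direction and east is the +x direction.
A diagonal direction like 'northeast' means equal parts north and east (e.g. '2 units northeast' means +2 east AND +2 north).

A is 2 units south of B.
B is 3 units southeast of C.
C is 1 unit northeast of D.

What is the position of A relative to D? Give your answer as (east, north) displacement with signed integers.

Place D at the origin (east=0, north=0).
  C is 1 unit northeast of D: delta (east=+1, north=+1); C at (east=1, north=1).
  B is 3 units southeast of C: delta (east=+3, north=-3); B at (east=4, north=-2).
  A is 2 units south of B: delta (east=+0, north=-2); A at (east=4, north=-4).
Therefore A relative to D: (east=4, north=-4).

Answer: A is at (east=4, north=-4) relative to D.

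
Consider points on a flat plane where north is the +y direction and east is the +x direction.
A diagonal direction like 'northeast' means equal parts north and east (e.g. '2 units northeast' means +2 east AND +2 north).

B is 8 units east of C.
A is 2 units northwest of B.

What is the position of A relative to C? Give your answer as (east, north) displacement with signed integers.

Place C at the origin (east=0, north=0).
  B is 8 units east of C: delta (east=+8, north=+0); B at (east=8, north=0).
  A is 2 units northwest of B: delta (east=-2, north=+2); A at (east=6, north=2).
Therefore A relative to C: (east=6, north=2).

Answer: A is at (east=6, north=2) relative to C.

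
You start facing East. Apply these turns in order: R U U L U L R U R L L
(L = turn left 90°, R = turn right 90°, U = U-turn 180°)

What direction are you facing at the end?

Start: East
  R (right (90° clockwise)) -> South
  U (U-turn (180°)) -> North
  U (U-turn (180°)) -> South
  L (left (90° counter-clockwise)) -> East
  U (U-turn (180°)) -> West
  L (left (90° counter-clockwise)) -> South
  R (right (90° clockwise)) -> West
  U (U-turn (180°)) -> East
  R (right (90° clockwise)) -> South
  L (left (90° counter-clockwise)) -> East
  L (left (90° counter-clockwise)) -> North
Final: North

Answer: Final heading: North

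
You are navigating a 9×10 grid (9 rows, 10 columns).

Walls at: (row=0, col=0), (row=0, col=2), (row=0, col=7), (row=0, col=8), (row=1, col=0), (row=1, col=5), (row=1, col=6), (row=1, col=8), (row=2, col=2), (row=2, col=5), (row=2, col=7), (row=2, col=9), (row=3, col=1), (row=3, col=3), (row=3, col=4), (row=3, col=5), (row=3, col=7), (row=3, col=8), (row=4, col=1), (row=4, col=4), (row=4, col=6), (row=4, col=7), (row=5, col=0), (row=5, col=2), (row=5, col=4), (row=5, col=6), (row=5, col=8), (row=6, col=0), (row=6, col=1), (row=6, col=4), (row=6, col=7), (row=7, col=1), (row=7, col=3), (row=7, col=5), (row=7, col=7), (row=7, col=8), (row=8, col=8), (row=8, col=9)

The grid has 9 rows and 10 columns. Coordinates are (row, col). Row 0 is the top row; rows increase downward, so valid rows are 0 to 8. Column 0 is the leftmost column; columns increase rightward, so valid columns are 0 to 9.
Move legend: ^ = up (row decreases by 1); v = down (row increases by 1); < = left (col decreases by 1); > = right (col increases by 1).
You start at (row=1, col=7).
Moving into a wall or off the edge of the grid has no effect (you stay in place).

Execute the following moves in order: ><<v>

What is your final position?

Start: (row=1, col=7)
  > (right): blocked, stay at (row=1, col=7)
  < (left): blocked, stay at (row=1, col=7)
  < (left): blocked, stay at (row=1, col=7)
  v (down): blocked, stay at (row=1, col=7)
  > (right): blocked, stay at (row=1, col=7)
Final: (row=1, col=7)

Answer: Final position: (row=1, col=7)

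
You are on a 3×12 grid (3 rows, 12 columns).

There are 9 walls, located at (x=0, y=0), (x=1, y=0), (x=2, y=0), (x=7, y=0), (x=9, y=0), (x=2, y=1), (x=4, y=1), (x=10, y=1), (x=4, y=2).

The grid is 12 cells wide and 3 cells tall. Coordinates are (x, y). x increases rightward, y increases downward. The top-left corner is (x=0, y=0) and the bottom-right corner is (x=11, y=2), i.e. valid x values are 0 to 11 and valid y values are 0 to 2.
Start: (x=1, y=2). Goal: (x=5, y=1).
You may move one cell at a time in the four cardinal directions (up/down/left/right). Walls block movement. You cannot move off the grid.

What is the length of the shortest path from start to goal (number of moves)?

BFS from (x=1, y=2) until reaching (x=5, y=1):
  Distance 0: (x=1, y=2)
  Distance 1: (x=1, y=1), (x=0, y=2), (x=2, y=2)
  Distance 2: (x=0, y=1), (x=3, y=2)
  Distance 3: (x=3, y=1)
  Distance 4: (x=3, y=0)
  Distance 5: (x=4, y=0)
  Distance 6: (x=5, y=0)
  Distance 7: (x=6, y=0), (x=5, y=1)  <- goal reached here
One shortest path (7 moves): (x=1, y=2) -> (x=2, y=2) -> (x=3, y=2) -> (x=3, y=1) -> (x=3, y=0) -> (x=4, y=0) -> (x=5, y=0) -> (x=5, y=1)

Answer: Shortest path length: 7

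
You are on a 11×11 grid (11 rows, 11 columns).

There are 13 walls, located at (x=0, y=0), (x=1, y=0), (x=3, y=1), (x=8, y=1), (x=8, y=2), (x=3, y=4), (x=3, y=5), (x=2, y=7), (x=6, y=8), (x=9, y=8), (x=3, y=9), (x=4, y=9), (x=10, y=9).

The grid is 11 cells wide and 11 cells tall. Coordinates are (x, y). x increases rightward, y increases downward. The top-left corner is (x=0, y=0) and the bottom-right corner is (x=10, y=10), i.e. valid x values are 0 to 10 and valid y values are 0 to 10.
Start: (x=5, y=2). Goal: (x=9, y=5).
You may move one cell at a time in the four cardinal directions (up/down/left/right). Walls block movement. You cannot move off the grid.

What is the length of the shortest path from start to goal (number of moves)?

Answer: Shortest path length: 7

Derivation:
BFS from (x=5, y=2) until reaching (x=9, y=5):
  Distance 0: (x=5, y=2)
  Distance 1: (x=5, y=1), (x=4, y=2), (x=6, y=2), (x=5, y=3)
  Distance 2: (x=5, y=0), (x=4, y=1), (x=6, y=1), (x=3, y=2), (x=7, y=2), (x=4, y=3), (x=6, y=3), (x=5, y=4)
  Distance 3: (x=4, y=0), (x=6, y=0), (x=7, y=1), (x=2, y=2), (x=3, y=3), (x=7, y=3), (x=4, y=4), (x=6, y=4), (x=5, y=5)
  Distance 4: (x=3, y=0), (x=7, y=0), (x=2, y=1), (x=1, y=2), (x=2, y=3), (x=8, y=3), (x=7, y=4), (x=4, y=5), (x=6, y=5), (x=5, y=6)
  Distance 5: (x=2, y=0), (x=8, y=0), (x=1, y=1), (x=0, y=2), (x=1, y=3), (x=9, y=3), (x=2, y=4), (x=8, y=4), (x=7, y=5), (x=4, y=6), (x=6, y=6), (x=5, y=7)
  Distance 6: (x=9, y=0), (x=0, y=1), (x=9, y=2), (x=0, y=3), (x=10, y=3), (x=1, y=4), (x=9, y=4), (x=2, y=5), (x=8, y=5), (x=3, y=6), (x=7, y=6), (x=4, y=7), (x=6, y=7), (x=5, y=8)
  Distance 7: (x=10, y=0), (x=9, y=1), (x=10, y=2), (x=0, y=4), (x=10, y=4), (x=1, y=5), (x=9, y=5), (x=2, y=6), (x=8, y=6), (x=3, y=7), (x=7, y=7), (x=4, y=8), (x=5, y=9)  <- goal reached here
One shortest path (7 moves): (x=5, y=2) -> (x=6, y=2) -> (x=7, y=2) -> (x=7, y=3) -> (x=8, y=3) -> (x=9, y=3) -> (x=9, y=4) -> (x=9, y=5)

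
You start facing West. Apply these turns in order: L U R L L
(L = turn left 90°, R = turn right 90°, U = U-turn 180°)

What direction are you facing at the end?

Answer: Final heading: West

Derivation:
Start: West
  L (left (90° counter-clockwise)) -> South
  U (U-turn (180°)) -> North
  R (right (90° clockwise)) -> East
  L (left (90° counter-clockwise)) -> North
  L (left (90° counter-clockwise)) -> West
Final: West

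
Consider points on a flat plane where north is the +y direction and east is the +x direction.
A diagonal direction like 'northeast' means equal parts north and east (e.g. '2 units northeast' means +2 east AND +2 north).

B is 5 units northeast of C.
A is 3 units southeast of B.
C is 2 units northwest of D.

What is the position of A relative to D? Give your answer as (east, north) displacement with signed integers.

Place D at the origin (east=0, north=0).
  C is 2 units northwest of D: delta (east=-2, north=+2); C at (east=-2, north=2).
  B is 5 units northeast of C: delta (east=+5, north=+5); B at (east=3, north=7).
  A is 3 units southeast of B: delta (east=+3, north=-3); A at (east=6, north=4).
Therefore A relative to D: (east=6, north=4).

Answer: A is at (east=6, north=4) relative to D.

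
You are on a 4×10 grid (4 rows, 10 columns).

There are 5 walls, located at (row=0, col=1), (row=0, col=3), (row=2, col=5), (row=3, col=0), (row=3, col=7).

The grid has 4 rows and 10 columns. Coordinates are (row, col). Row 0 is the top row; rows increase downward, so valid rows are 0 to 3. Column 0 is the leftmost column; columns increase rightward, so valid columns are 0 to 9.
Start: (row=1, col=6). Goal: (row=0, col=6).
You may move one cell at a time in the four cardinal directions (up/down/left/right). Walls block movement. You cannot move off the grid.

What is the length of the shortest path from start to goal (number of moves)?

BFS from (row=1, col=6) until reaching (row=0, col=6):
  Distance 0: (row=1, col=6)
  Distance 1: (row=0, col=6), (row=1, col=5), (row=1, col=7), (row=2, col=6)  <- goal reached here
One shortest path (1 moves): (row=1, col=6) -> (row=0, col=6)

Answer: Shortest path length: 1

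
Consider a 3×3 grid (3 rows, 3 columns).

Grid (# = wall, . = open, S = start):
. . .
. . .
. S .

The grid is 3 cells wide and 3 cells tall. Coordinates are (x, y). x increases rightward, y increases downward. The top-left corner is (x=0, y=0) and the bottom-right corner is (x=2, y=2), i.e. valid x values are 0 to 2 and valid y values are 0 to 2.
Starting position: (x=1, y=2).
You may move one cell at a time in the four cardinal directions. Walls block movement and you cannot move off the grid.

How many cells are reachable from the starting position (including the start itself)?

BFS flood-fill from (x=1, y=2):
  Distance 0: (x=1, y=2)
  Distance 1: (x=1, y=1), (x=0, y=2), (x=2, y=2)
  Distance 2: (x=1, y=0), (x=0, y=1), (x=2, y=1)
  Distance 3: (x=0, y=0), (x=2, y=0)
Total reachable: 9 (grid has 9 open cells total)

Answer: Reachable cells: 9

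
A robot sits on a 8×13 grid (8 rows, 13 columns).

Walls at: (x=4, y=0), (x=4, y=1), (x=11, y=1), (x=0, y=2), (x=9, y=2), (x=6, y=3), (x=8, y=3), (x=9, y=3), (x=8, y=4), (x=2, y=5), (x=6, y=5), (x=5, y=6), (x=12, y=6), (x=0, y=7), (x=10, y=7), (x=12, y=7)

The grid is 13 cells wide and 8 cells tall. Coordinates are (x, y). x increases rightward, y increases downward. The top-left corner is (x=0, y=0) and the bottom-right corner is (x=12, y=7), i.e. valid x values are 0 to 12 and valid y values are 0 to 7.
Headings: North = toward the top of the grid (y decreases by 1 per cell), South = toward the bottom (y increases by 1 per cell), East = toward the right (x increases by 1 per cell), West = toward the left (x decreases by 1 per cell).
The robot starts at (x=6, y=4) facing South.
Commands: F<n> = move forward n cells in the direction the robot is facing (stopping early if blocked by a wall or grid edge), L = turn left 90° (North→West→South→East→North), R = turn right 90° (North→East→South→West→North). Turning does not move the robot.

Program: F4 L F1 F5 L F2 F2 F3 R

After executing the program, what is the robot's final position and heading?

Answer: Final position: (x=7, y=0), facing East

Derivation:
Start: (x=6, y=4), facing South
  F4: move forward 0/4 (blocked), now at (x=6, y=4)
  L: turn left, now facing East
  F1: move forward 1, now at (x=7, y=4)
  F5: move forward 0/5 (blocked), now at (x=7, y=4)
  L: turn left, now facing North
  F2: move forward 2, now at (x=7, y=2)
  F2: move forward 2, now at (x=7, y=0)
  F3: move forward 0/3 (blocked), now at (x=7, y=0)
  R: turn right, now facing East
Final: (x=7, y=0), facing East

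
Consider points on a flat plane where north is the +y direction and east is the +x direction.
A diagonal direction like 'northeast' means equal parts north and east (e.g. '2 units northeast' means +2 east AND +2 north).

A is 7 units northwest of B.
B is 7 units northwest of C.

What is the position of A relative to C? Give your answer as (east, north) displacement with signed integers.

Place C at the origin (east=0, north=0).
  B is 7 units northwest of C: delta (east=-7, north=+7); B at (east=-7, north=7).
  A is 7 units northwest of B: delta (east=-7, north=+7); A at (east=-14, north=14).
Therefore A relative to C: (east=-14, north=14).

Answer: A is at (east=-14, north=14) relative to C.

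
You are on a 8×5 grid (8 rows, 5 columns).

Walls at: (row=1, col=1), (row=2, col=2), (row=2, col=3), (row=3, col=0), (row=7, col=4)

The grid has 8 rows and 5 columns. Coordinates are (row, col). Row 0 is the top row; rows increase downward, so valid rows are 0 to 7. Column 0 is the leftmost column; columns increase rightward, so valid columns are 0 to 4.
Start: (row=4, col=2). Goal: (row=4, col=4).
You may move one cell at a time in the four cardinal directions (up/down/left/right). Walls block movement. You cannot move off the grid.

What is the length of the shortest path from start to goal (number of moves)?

BFS from (row=4, col=2) until reaching (row=4, col=4):
  Distance 0: (row=4, col=2)
  Distance 1: (row=3, col=2), (row=4, col=1), (row=4, col=3), (row=5, col=2)
  Distance 2: (row=3, col=1), (row=3, col=3), (row=4, col=0), (row=4, col=4), (row=5, col=1), (row=5, col=3), (row=6, col=2)  <- goal reached here
One shortest path (2 moves): (row=4, col=2) -> (row=4, col=3) -> (row=4, col=4)

Answer: Shortest path length: 2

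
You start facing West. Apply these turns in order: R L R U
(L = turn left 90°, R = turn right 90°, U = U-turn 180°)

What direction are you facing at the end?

Start: West
  R (right (90° clockwise)) -> North
  L (left (90° counter-clockwise)) -> West
  R (right (90° clockwise)) -> North
  U (U-turn (180°)) -> South
Final: South

Answer: Final heading: South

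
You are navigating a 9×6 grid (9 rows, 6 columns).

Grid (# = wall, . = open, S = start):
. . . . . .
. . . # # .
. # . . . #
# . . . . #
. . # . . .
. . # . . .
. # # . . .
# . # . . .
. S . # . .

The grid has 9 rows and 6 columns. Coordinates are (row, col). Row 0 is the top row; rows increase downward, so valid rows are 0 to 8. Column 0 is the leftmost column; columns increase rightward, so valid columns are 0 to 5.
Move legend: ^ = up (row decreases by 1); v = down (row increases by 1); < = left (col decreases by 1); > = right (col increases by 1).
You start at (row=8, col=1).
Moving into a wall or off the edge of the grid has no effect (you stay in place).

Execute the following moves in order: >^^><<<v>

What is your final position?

Answer: Final position: (row=8, col=1)

Derivation:
Start: (row=8, col=1)
  > (right): (row=8, col=1) -> (row=8, col=2)
  ^ (up): blocked, stay at (row=8, col=2)
  ^ (up): blocked, stay at (row=8, col=2)
  > (right): blocked, stay at (row=8, col=2)
  < (left): (row=8, col=2) -> (row=8, col=1)
  < (left): (row=8, col=1) -> (row=8, col=0)
  < (left): blocked, stay at (row=8, col=0)
  v (down): blocked, stay at (row=8, col=0)
  > (right): (row=8, col=0) -> (row=8, col=1)
Final: (row=8, col=1)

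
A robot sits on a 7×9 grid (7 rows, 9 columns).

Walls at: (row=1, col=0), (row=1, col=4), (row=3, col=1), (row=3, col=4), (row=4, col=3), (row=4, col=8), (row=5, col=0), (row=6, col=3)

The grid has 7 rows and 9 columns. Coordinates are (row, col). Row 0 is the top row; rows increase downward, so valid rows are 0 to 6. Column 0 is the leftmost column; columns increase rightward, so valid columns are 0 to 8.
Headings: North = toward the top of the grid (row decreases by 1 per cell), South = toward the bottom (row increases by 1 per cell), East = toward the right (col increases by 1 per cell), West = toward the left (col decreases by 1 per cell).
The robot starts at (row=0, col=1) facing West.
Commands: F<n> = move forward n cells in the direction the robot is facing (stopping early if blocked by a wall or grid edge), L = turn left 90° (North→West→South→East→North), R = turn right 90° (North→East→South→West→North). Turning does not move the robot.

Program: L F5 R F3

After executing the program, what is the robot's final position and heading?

Start: (row=0, col=1), facing West
  L: turn left, now facing South
  F5: move forward 2/5 (blocked), now at (row=2, col=1)
  R: turn right, now facing West
  F3: move forward 1/3 (blocked), now at (row=2, col=0)
Final: (row=2, col=0), facing West

Answer: Final position: (row=2, col=0), facing West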